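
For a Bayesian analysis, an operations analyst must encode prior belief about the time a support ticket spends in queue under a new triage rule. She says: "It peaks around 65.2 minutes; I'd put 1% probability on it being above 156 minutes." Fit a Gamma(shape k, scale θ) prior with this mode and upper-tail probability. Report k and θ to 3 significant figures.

k ≈ 7.23, θ ≈ 10.5

Gamma(k,θ) with k>1 has mode (k−1)θ, so θ = 65.2/(k−1).
Need P(X < 156) = 0.99 with θ tied to k this way. Start at k = 2, θ = 65.2: P(X<156) ≈ 0.690.
Too low — raise k to concentrate. Iterating converges to k ≈ 7.23.
Then θ = 65.2/(7.23−1) ≈ 10.5.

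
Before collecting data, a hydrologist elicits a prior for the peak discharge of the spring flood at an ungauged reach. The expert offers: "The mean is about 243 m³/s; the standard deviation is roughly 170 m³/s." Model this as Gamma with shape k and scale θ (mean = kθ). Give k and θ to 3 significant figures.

For Gamma(k, scale θ): mean = kθ, variance = kθ², so CV = 1/√k.
CV = SD/mean = 170/243 = 0.6996, hence k = 1/CV² = 2.04.
Then θ = mean/k = 243/2.04 = 119.

k ≈ 2.04, θ ≈ 119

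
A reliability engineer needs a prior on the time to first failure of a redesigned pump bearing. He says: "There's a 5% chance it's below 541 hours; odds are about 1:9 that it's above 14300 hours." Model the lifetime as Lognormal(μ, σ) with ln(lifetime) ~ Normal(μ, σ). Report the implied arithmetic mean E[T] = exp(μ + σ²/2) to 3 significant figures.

E[T] ≈ 6370 hours

If T ~ Lognormal(μ,σ) then ln T ~ Normal(μ,σ), so the p-quantile of ln T is μ + z_p·σ.
ln(541) = 6.293 and ln(14300) = 9.568; z_{0.05} = -1.645, z_{0.9} = 1.282.
σ = (9.568 − 6.293)/(1.282 − (-1.645)) = 1.119.
μ = 6.293 − (-1.645)·1.119 = 8.134.
E[T] = exp(μ + σ²/2) = exp(8.134 + 0.6261) = 6370 hours.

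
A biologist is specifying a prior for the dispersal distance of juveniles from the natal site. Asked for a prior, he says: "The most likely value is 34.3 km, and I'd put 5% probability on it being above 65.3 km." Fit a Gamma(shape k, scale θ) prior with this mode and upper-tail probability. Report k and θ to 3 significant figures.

Gamma(k,θ) with k>1 has mode (k−1)θ, so θ = 34.3/(k−1).
Need P(X < 65.3) = 0.95 with θ tied to k this way. Start at k = 2, θ = 34.3: P(X<65.3) ≈ 0.567.
Too low — raise k to concentrate. Iterating converges to k ≈ 7.71.
Then θ = 34.3/(7.71−1) ≈ 5.12.

k ≈ 7.71, θ ≈ 5.12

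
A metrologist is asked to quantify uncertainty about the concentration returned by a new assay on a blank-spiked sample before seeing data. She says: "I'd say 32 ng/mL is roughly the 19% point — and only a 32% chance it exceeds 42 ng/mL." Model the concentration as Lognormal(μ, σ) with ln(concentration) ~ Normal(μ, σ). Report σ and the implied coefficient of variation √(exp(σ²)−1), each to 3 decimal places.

If T ~ Lognormal(μ,σ) then ln T ~ Normal(μ,σ), so the p-quantile of ln T is μ + z_p·σ.
ln(32) = 3.466 and ln(42) = 3.738; z_{0.19} = -0.8779, z_{0.68} = 0.4677.
σ = (3.738 − 3.466)/(0.4677 − (-0.8779)) = 0.202.
μ = 3.466 − (-0.8779)·0.202 = 3.643.
CV = √(exp(σ²)−1) = √(exp(0.0408)−1) = 0.204.

σ ≈ 0.202, CV ≈ 0.204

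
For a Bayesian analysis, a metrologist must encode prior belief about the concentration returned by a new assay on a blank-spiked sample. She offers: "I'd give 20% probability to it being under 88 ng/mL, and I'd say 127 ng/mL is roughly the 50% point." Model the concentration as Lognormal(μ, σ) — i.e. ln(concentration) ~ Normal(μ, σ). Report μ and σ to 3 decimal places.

If T ~ Lognormal(μ,σ) then ln T ~ Normal(μ,σ), so the p-quantile of ln T is μ + z_p·σ.
ln(88) = 4.477 and ln(127) = 4.844; z_{0.2} = -0.8416, z_{0.5} = 0.
σ = (4.844 − 4.477)/(0 − (-0.8416)) = 0.436.
μ = 4.477 − (-0.8416)·0.436 = 4.844.

μ ≈ 4.844, σ ≈ 0.436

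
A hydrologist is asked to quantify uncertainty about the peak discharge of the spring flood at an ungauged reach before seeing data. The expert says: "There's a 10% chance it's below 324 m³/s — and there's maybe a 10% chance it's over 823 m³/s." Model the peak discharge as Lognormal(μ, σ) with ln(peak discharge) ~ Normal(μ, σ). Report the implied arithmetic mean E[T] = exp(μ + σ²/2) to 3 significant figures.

E[T] ≈ 552 m³/s

If T ~ Lognormal(μ,σ) then ln T ~ Normal(μ,σ), so the p-quantile of ln T is μ + z_p·σ.
ln(324) = 5.781 and ln(823) = 6.713; z_{0.1} = -1.282, z_{0.9} = 1.282.
σ = (6.713 − 5.781)/(1.282 − (-1.282)) = 0.364.
μ = 5.781 − (-1.282)·0.364 = 6.247.
E[T] = exp(μ + σ²/2) = exp(6.247 + 0.0661) = 552 m³/s.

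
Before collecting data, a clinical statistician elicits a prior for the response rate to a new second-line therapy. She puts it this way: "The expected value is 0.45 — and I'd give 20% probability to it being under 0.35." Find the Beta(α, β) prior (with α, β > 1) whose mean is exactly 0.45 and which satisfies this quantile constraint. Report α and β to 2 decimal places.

With mean 0.45 fixed, write α = 0.45s, β = 0.55s where s = α+β.
Need P(θ < 0.35) = 0.2 under Beta(0.45s, 0.55s). Normal approximation: (q−m)/√(m(1−m)/s) ≈ z_{0.2} = -0.842, so s ≈ 0.45·0.55·(-0.842)²/(0.35−0.45)² = 17.5.
At s = 17.5: P(θ<0.35) ≈ 0.202. Adjusting to match 0.2 gives s ≈ 17.83.
So α = 0.45·17.83 ≈ 8.02, β = 0.55·17.83 ≈ 9.81.

α ≈ 8.02, β ≈ 9.81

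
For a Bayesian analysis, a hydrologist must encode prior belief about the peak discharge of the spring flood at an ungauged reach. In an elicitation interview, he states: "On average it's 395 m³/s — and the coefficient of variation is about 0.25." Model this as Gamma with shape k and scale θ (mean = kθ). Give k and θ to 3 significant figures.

k ≈ 16, θ ≈ 24.7

For Gamma(k, scale θ): mean = kθ, variance = kθ², so CV = 1/√k.
CV = 0.25, hence k = 1/CV² = 16.
Then θ = mean/k = 395/16 = 24.7.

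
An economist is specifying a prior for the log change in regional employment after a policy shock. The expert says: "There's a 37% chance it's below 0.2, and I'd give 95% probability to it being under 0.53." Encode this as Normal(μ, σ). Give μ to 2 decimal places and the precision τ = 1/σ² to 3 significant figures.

For Normal(μ,σ), the p-quantile is μ + z_p·σ. Here z_{0.37} = -0.3319, z_{0.95} = 1.645.
So 0.2 = μ − 0.3319σ and 0.53 = μ + 1.645σ.
Subtracting: σ = (0.53 − 0.2)/(1.645 − (-0.3319)) = 0.17.
Then μ = 0.2 − (-0.3319)·0.17 = 0.26.
Precision τ = 1/σ² = 1/0.1669² = 35.9.

μ = 0.26, τ = 35.9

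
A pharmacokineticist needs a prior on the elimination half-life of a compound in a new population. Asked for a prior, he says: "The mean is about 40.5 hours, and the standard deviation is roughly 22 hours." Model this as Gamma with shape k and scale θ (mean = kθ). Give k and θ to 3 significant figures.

k ≈ 3.39, θ ≈ 12

For Gamma(k, scale θ): mean = kθ, variance = kθ², so CV = 1/√k.
CV = SD/mean = 22/40.5 = 0.5432, hence k = 1/CV² = 3.39.
Then θ = mean/k = 40.5/3.39 = 12.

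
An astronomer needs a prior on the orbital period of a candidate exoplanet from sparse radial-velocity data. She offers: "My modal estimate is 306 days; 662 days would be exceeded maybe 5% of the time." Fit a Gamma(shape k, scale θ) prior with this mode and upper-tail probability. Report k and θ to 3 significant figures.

k ≈ 5.63, θ ≈ 66.1

Gamma(k,θ) with k>1 has mode (k−1)θ, so θ = 306/(k−1).
Need P(X < 662) = 0.95 with θ tied to k this way. Start at k = 2, θ = 306: P(X<662) ≈ 0.636.
Too low — raise k to concentrate. Iterating converges to k ≈ 5.63.
Then θ = 306/(5.63−1) ≈ 66.1.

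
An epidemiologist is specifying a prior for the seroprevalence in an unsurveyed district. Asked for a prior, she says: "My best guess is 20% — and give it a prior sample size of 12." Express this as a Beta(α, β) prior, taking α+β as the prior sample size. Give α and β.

Under the effective-sample-size interpretation, Beta(α, β) has prior mean α/(α+β) and prior sample size α+β.
So α+β = 12 and α/(α+β) = 0.2, giving α = 0.2·12 = 2.4 and β = 12 − 2.4 = 9.6.

α = 2.4, β = 9.6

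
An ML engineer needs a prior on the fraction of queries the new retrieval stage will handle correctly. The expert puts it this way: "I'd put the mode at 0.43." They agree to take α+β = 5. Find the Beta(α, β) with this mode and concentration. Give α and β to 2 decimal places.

For α,β > 1 the Beta mode is (α−1)/(α+β−2). With α+β = 5, the mode is (α−1)/3.
Set (α−1)/3 = 0.43 → α = 1 + 0.43·3 = 2.29.
β = 5 − α = 2.71.

α = 2.29, β = 2.71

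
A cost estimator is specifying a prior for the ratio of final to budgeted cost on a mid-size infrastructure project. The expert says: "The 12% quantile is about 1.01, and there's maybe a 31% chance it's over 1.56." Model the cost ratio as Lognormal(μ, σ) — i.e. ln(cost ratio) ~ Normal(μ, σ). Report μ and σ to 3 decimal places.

μ ≈ 0.316, σ ≈ 0.260

If T ~ Lognormal(μ,σ) then ln T ~ Normal(μ,σ), so the p-quantile of ln T is μ + z_p·σ.
ln(1.01) = 0.00995 and ln(1.56) = 0.4447; z_{0.12} = -1.175, z_{0.69} = 0.4959.
σ = (0.4447 − 0.00995)/(0.4959 − (-1.175)) = 0.260.
μ = 0.00995 − (-1.175)·0.260 = 0.316.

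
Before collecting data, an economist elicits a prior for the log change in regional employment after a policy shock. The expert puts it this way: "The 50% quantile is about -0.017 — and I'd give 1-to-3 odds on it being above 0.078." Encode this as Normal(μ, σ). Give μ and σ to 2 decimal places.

The p-quantile of Normal(μ,σ) is μ + z_p·σ, with z_{0.5} = 0 and z_{0.75} = 0.6745.
Eliminate σ: μ = (z₂·x₁ − z₁·x₂)/(z₂ − z₁) = (0.6745·-0.017 − (0)·0.078)/0.6745 = -0.02.
Then σ = (x₂ − x₁)/(z₂ − z₁) = (0.078 − -0.017)/0.6745 = 0.14.

μ = -0.02, σ = 0.14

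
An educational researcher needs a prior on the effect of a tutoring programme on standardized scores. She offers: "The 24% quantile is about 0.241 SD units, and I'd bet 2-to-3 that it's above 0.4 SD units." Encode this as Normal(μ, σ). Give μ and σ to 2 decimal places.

For Normal(μ,σ), the p-quantile is μ + z_p·σ. Here z_{0.24} = -0.7063, z_{0.6} = 0.2533.
So 0.241 = μ − 0.7063σ and 0.4 = μ + 0.2533σ.
Subtracting: σ = (0.4 − 0.241)/(0.2533 − (-0.7063)) = 0.17.
Then μ = 0.241 − (-0.7063)·0.17 = 0.36.

μ = 0.36, σ = 0.17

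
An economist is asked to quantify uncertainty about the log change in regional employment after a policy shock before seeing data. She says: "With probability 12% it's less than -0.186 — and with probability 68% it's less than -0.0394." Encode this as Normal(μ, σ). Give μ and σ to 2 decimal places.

μ = -0.08, σ = 0.09

The p-quantile of Normal(μ,σ) is μ + z_p·σ, with z_{0.12} = -1.175 and z_{0.68} = 0.4677.
Eliminate σ: μ = (z₂·x₁ − z₁·x₂)/(z₂ − z₁) = (0.4677·-0.186 − (-1.175)·-0.0394)/1.643 = -0.08.
Then σ = (x₂ − x₁)/(z₂ − z₁) = (-0.0394 − -0.186)/1.643 = 0.09.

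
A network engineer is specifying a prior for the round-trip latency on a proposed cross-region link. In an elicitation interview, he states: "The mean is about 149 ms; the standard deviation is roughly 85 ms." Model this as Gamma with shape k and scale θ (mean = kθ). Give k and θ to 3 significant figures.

k ≈ 3.07, θ ≈ 48.5

For Gamma(k, scale θ): mean = kθ, variance = kθ², so CV = 1/√k.
CV = SD/mean = 85/149 = 0.5705, hence k = 1/CV² = 3.07.
Then θ = mean/k = 149/3.07 = 48.5.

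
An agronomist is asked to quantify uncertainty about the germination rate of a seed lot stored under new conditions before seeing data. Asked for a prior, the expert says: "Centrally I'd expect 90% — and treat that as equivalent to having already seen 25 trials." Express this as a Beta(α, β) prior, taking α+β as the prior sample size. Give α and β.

Under the effective-sample-size interpretation, Beta(α, β) has prior mean α/(α+β) and prior sample size α+β.
So α+β = 25 and α/(α+β) = 0.9, giving α = 0.9·25 = 22.5 and β = 25 − 22.5 = 2.5.

α = 22.5, β = 2.5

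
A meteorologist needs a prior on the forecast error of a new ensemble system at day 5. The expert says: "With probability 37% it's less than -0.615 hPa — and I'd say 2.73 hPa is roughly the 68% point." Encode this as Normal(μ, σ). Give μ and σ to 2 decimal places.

μ = 0.77, σ = 4.18

The p-quantile of Normal(μ,σ) is μ + z_p·σ, with z_{0.37} = -0.3319 and z_{0.68} = 0.4677.
Eliminate σ: μ = (z₂·x₁ − z₁·x₂)/(z₂ − z₁) = (0.4677·-0.615 − (-0.3319)·2.73)/0.7996 = 0.77.
Then σ = (x₂ − x₁)/(z₂ − z₁) = (2.73 − -0.615)/0.7996 = 4.18.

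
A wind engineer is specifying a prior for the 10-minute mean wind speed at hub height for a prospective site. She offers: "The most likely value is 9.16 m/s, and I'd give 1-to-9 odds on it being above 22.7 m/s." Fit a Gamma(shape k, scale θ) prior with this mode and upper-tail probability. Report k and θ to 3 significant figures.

k ≈ 3.33, θ ≈ 3.93

Gamma(k,θ) with k>1 has mode (k−1)θ, so θ = 9.16/(k−1).
Need P(X < 22.7) = 0.9 with θ tied to k this way. Start at k = 2, θ = 9.16: P(X<22.7) ≈ 0.708.
Too low — raise k to concentrate. Iterating converges to k ≈ 3.33.
Then θ = 9.16/(3.33−1) ≈ 3.93.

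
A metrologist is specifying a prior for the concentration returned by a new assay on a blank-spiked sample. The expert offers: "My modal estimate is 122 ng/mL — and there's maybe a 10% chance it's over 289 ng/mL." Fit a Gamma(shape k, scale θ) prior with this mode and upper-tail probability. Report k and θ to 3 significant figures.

k ≈ 3.59, θ ≈ 47.2

Gamma(k,θ) with k>1 has mode (k−1)θ, so θ = 122/(k−1).
Need P(X < 289) = 0.9 with θ tied to k this way. Start at k = 2, θ = 122: P(X<289) ≈ 0.685.
Too low — raise k to concentrate. Iterating converges to k ≈ 3.59.
Then θ = 122/(3.59−1) ≈ 47.2.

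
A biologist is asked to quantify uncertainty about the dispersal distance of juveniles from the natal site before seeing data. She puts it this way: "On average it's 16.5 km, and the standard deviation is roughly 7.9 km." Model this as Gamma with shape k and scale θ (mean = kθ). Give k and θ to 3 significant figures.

k ≈ 4.36, θ ≈ 3.78

For Gamma(k, scale θ): mean = kθ, variance = kθ², so CV = 1/√k.
CV = SD/mean = 7.9/16.5 = 0.4788, hence k = 1/CV² = 4.36.
Then θ = mean/k = 16.5/4.36 = 3.78.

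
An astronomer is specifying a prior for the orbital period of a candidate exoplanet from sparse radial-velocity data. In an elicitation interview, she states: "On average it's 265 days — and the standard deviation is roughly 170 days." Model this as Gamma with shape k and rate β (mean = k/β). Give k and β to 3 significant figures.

k ≈ 2.43, β ≈ 0.00917

For Gamma(k, rate β): mean = k/β, variance = k/β², so CV = 1/√k.
CV = SD/mean = 170/265 = 0.6415, hence k = 1/CV² = 2.43.
Then β = k/mean = 2.43/265 = 0.00917.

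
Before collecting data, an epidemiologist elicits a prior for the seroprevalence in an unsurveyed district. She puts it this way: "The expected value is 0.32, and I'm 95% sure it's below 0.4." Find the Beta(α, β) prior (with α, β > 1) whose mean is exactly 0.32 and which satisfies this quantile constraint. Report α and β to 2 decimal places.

α ≈ 30.76, β ≈ 65.36

With mean 0.32 fixed, write α = 0.32s, β = 0.68s where s = α+β.
Need P(θ < 0.4) = 0.95 under Beta(0.32s, 0.68s). Normal approximation: (q−m)/√(m(1−m)/s) ≈ z_{0.95} = 1.64, so s ≈ 0.32·0.68·(1.64)²/(0.4−0.32)² = 92.0.
At s = 92.0: P(θ<0.4) ≈ 0.946. Adjusting to match 0.95 gives s ≈ 96.11.
So α = 0.32·96.11 ≈ 30.76, β = 0.68·96.11 ≈ 65.36.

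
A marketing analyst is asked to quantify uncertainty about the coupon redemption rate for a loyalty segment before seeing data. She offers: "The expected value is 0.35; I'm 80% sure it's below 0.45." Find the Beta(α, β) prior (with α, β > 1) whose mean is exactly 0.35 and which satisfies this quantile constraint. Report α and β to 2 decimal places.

With mean 0.35 fixed, write α = 0.35s, β = 0.65s where s = α+β.
Need P(θ < 0.45) = 0.8 under Beta(0.35s, 0.65s). Normal approximation: (q−m)/√(m(1−m)/s) ≈ z_{0.8} = 0.842, so s ≈ 0.35·0.65·(0.842)²/(0.45−0.35)² = 16.1.
At s = 16.1: P(θ<0.45) ≈ 0.804. Adjusting to match 0.8 gives s ≈ 15.57.
So α = 0.35·15.57 ≈ 5.45, β = 0.65·15.57 ≈ 10.12.

α ≈ 5.45, β ≈ 10.12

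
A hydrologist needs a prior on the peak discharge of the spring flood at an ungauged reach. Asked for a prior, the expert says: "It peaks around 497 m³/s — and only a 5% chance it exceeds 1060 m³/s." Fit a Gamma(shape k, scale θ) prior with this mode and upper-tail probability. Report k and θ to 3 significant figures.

k ≈ 5.81, θ ≈ 103

Gamma(k,θ) with k>1 has mode (k−1)θ, so θ = 497/(k−1).
Need P(X < 1060) = 0.95 with θ tied to k this way. Start at k = 2, θ = 497: P(X<1060) ≈ 0.629.
Too low — raise k to concentrate. Iterating converges to k ≈ 5.81.
Then θ = 497/(5.81−1) ≈ 103.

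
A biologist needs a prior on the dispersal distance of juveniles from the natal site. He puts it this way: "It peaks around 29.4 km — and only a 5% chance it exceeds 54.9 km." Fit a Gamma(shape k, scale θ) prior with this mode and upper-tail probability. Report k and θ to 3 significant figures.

Gamma(k,θ) with k>1 has mode (k−1)θ, so θ = 29.4/(k−1).
Need P(X < 54.9) = 0.95 with θ tied to k this way. Start at k = 2, θ = 29.4: P(X<54.9) ≈ 0.557.
Too low — raise k to concentrate. Iterating converges to k ≈ 8.13.
Then θ = 29.4/(8.13−1) ≈ 4.12.

k ≈ 8.13, θ ≈ 4.12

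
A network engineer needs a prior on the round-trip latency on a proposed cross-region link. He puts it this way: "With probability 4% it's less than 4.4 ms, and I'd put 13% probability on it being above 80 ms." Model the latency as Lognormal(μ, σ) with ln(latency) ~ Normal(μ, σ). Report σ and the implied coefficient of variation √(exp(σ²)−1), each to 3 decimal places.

σ ≈ 1.008, CV ≈ 1.328

If T ~ Lognormal(μ,σ) then ln T ~ Normal(μ,σ), so the p-quantile of ln T is μ + z_p·σ.
ln(4.4) = 1.482 and ln(80) = 4.382; z_{0.04} = -1.751, z_{0.87} = 1.126.
σ = (4.382 − 1.482)/(1.126 − (-1.751)) = 1.008.
μ = 1.482 − (-1.751)·1.008 = 3.246.
CV = √(exp(σ²)−1) = √(exp(1.0163)−1) = 1.328.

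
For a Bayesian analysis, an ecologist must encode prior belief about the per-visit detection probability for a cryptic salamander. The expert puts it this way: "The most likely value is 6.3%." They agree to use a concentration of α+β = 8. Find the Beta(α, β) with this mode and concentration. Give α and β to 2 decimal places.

α = 1.38, β = 6.62

For α,β > 1 the Beta mode is (α−1)/(α+β−2). With α+β = 8, the mode is (α−1)/6.
Set (α−1)/6 = 0.063 → α = 1 + 0.063·6 = 1.38.
β = 8 − α = 6.62.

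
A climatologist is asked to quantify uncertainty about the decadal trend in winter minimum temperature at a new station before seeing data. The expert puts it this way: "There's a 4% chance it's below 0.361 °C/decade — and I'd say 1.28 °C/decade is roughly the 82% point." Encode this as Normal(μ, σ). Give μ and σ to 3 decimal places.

μ = 0.964, σ = 0.345

For Normal(μ,σ), the p-quantile is μ + z_p·σ. Here z_{0.04} = -1.751, z_{0.82} = 0.9154.
So 0.361 = μ − 1.751σ and 1.28 = μ + 0.9154σ.
Subtracting: σ = (1.28 − 0.361)/(0.9154 − (-1.751)) = 0.345.
Then μ = 0.361 − (-1.751)·0.345 = 0.964.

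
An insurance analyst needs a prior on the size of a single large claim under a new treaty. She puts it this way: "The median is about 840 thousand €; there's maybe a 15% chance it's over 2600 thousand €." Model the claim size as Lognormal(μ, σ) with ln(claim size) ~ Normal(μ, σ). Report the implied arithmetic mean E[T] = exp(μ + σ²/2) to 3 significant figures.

If T ~ Lognormal(μ,σ) then ln T ~ Normal(μ,σ), so the p-quantile of ln T is μ + z_p·σ.
ln(840) = 6.733 and ln(2600) = 7.863; z_{0.5} = 0, z_{0.85} = 1.036.
σ = (7.863 − 6.733)/(1.036 − (0)) = 1.090.
μ = 6.733 − (0)·1.090 = 6.733.
E[T] = exp(μ + σ²/2) = exp(6.733 + 0.5942) = 1520 thousand €.

E[T] ≈ 1520 thousand €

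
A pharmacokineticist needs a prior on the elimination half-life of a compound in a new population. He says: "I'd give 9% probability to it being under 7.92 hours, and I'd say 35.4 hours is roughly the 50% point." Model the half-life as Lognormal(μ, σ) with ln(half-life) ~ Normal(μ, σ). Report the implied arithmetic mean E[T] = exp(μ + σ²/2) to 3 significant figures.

E[T] ≈ 66 hours

If T ~ Lognormal(μ,σ) then ln T ~ Normal(μ,σ), so the p-quantile of ln T is μ + z_p·σ.
ln(7.92) = 2.069 and ln(35.4) = 3.567; z_{0.09} = -1.341, z_{0.5} = 0.
σ = (3.567 − 2.069)/(0 − (-1.341)) = 1.117.
μ = 2.069 − (-1.341)·1.117 = 3.567.
E[T] = exp(μ + σ²/2) = exp(3.567 + 0.6236) = 66 hours.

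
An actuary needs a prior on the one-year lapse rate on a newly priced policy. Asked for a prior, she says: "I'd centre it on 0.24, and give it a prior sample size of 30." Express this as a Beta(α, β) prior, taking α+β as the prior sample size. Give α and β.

Under the effective-sample-size interpretation, Beta(α, β) has prior mean α/(α+β) and prior sample size α+β.
So α+β = 30 and α/(α+β) = 0.24, giving α = 0.24·30 = 7.2 and β = 30 − 7.2 = 22.8.

α = 7.2, β = 22.8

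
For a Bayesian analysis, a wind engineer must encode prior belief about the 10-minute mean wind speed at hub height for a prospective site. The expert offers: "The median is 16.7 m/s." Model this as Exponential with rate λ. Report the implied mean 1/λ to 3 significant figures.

Exponential median = ln 2 / λ, so λ = ln 2 / 16.7 = 0.0415.
Mean = 1/λ = 24.1 m/s.

mean ≈ 24.1 m/s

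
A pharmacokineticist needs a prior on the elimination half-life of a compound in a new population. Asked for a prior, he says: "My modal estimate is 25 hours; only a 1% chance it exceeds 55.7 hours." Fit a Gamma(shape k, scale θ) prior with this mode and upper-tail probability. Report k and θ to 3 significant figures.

Gamma(k,θ) with k>1 has mode (k−1)θ, so θ = 25/(k−1).
Need P(X < 55.7) = 0.99 with θ tied to k this way. Start at k = 2, θ = 25: P(X<55.7) ≈ 0.652.
Too low — raise k to concentrate. Iterating converges to k ≈ 8.49.
Then θ = 25/(8.49−1) ≈ 3.34.

k ≈ 8.49, θ ≈ 3.34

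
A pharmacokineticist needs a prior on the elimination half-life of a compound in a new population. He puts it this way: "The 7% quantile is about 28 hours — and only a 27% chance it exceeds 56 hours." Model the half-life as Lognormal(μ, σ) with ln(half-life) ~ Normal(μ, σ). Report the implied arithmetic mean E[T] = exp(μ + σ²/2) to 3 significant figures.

If T ~ Lognormal(μ,σ) then ln T ~ Normal(μ,σ), so the p-quantile of ln T is μ + z_p·σ.
ln(28) = 3.332 and ln(56) = 4.025; z_{0.07} = -1.476, z_{0.73} = 0.6128.
σ = (4.025 − 3.332)/(0.6128 − (-1.476)) = 0.332.
μ = 3.332 − (-1.476)·0.332 = 3.822.
E[T] = exp(μ + σ²/2) = exp(3.822 + 0.0551) = 48.3 hours.

E[T] ≈ 48.3 hours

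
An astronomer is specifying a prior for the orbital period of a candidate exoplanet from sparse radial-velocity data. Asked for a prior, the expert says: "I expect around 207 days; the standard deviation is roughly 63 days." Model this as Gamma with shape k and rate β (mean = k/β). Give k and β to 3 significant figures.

For Gamma(k, rate β): mean = k/β, variance = k/β², so CV = 1/√k.
CV = SD/mean = 63/207 = 0.3043, hence k = 1/CV² = 10.8.
Then β = k/mean = 10.8/207 = 0.0522.

k ≈ 10.8, β ≈ 0.0522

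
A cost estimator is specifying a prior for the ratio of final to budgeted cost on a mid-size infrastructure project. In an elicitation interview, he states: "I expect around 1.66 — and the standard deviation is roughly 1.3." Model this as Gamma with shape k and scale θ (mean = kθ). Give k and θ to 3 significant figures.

For Gamma(k, scale θ): mean = kθ, variance = kθ², so CV = 1/√k.
CV = SD/mean = 1.3/1.66 = 0.7831, hence k = 1/CV² = 1.63.
Then θ = mean/k = 1.66/1.63 = 1.02.

k ≈ 1.63, θ ≈ 1.02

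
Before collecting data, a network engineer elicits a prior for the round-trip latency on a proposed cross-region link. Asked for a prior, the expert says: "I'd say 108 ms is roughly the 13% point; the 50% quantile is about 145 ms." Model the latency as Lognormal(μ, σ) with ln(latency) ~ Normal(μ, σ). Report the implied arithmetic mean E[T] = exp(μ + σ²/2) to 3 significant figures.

E[T] ≈ 150 ms

If T ~ Lognormal(μ,σ) then ln T ~ Normal(μ,σ), so the p-quantile of ln T is μ + z_p·σ.
ln(108) = 4.682 and ln(145) = 4.977; z_{0.13} = -1.126, z_{0.5} = 0.
σ = (4.977 − 4.682)/(0 − (-1.126)) = 0.262.
μ = 4.682 − (-1.126)·0.262 = 4.977.
E[T] = exp(μ + σ²/2) = exp(4.977 + 0.0342) = 150 ms.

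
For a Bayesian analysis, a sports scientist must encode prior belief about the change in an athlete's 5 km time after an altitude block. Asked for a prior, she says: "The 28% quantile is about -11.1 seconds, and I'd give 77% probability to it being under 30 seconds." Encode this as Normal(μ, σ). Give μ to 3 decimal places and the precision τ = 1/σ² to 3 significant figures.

μ = 7.024, τ = 0.00103

The p-quantile of Normal(μ,σ) is μ + z_p·σ, with z_{0.28} = -0.5828 and z_{0.77} = 0.7388.
Eliminate σ: μ = (z₂·x₁ − z₁·x₂)/(z₂ − z₁) = (0.7388·-11.1 − (-0.5828)·30)/1.322 = 7.024.
Then σ = (x₂ − x₁)/(z₂ − z₁) = (30 − -11.1)/1.322 = 31.097.
Precision τ = 1/σ² = 1/31.1² = 0.00103.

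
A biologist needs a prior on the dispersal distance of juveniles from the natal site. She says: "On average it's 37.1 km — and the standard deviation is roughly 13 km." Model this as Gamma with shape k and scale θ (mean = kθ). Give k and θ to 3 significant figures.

k ≈ 8.14, θ ≈ 4.56

For Gamma(k, scale θ): mean = kθ, variance = kθ², so CV = 1/√k.
CV = SD/mean = 13/37.1 = 0.3504, hence k = 1/CV² = 8.14.
Then θ = mean/k = 37.1/8.14 = 4.56.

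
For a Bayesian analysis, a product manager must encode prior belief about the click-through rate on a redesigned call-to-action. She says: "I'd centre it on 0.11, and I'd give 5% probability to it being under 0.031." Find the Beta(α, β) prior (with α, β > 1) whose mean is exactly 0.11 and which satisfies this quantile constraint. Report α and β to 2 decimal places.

With mean 0.11 fixed, write α = 0.11s, β = 0.89s where s = α+β.
Need P(θ < 0.031) = 0.05 under Beta(0.11s, 0.89s). Normal approximation: (q−m)/√(m(1−m)/s) ≈ z_{0.05} = -1.64, so s ≈ 0.11·0.89·(-1.64)²/(0.031−0.11)² = 42.4.
At s = 42.4: P(θ<0.031) ≈ 0.015. Adjusting to match 0.05 gives s ≈ 26.42.
So α = 0.11·26.42 ≈ 2.91, β = 0.89·26.42 ≈ 23.51.

α ≈ 2.91, β ≈ 23.51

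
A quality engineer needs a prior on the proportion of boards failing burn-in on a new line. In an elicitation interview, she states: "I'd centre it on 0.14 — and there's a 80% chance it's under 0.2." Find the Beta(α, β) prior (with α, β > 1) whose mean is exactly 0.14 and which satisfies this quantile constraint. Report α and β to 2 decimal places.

α ≈ 2.78, β ≈ 17.06

With mean 0.14 fixed, write α = 0.14s, β = 0.86s where s = α+β.
Need P(θ < 0.2) = 0.8 under Beta(0.14s, 0.86s). Normal approximation: (q−m)/√(m(1−m)/s) ≈ z_{0.8} = 0.842, so s ≈ 0.14·0.86·(0.842)²/(0.2−0.14)² = 23.7.
At s = 23.7: P(θ<0.2) ≈ 0.814. Adjusting to match 0.8 gives s ≈ 19.84.
So α = 0.14·19.84 ≈ 2.78, β = 0.86·19.84 ≈ 17.06.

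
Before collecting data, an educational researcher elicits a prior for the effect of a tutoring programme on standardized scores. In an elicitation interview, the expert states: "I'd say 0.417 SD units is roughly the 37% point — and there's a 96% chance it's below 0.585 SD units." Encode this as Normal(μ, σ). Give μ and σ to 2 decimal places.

μ = 0.44, σ = 0.08

The p-quantile of Normal(μ,σ) is μ + z_p·σ, with z_{0.37} = -0.3319 and z_{0.96} = 1.751.
Eliminate σ: μ = (z₂·x₁ − z₁·x₂)/(z₂ − z₁) = (1.751·0.417 − (-0.3319)·0.585)/2.083 = 0.44.
Then σ = (x₂ − x₁)/(z₂ − z₁) = (0.585 − 0.417)/2.083 = 0.08.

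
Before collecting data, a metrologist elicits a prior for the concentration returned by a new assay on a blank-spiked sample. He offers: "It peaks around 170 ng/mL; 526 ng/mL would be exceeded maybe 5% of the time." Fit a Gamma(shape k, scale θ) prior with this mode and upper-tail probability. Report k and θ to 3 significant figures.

k ≈ 3.07, θ ≈ 82.2

Gamma(k,θ) with k>1 has mode (k−1)θ, so θ = 170/(k−1).
Need P(X < 526) = 0.95 with θ tied to k this way. Start at k = 2, θ = 170: P(X<526) ≈ 0.814.
Too low — raise k to concentrate. Iterating converges to k ≈ 3.07.
Then θ = 170/(3.07−1) ≈ 82.2.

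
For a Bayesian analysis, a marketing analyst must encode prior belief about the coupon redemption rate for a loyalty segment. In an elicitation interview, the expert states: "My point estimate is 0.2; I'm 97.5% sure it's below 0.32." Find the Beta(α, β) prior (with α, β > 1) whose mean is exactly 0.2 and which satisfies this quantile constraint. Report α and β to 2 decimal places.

With mean 0.2 fixed, write α = 0.2s, β = 0.8s where s = α+β.
Need P(θ < 0.32) = 0.975 under Beta(0.2s, 0.8s). Normal approximation: (q−m)/√(m(1−m)/s) ≈ z_{0.975} = 1.96, so s ≈ 0.2·0.8·(1.96)²/(0.32−0.2)² = 42.7.
At s = 42.7: P(θ<0.32) ≈ 0.965. Adjusting to match 0.975 gives s ≈ 50.17.
So α = 0.2·50.17 ≈ 10.03, β = 0.8·50.17 ≈ 40.14.

α ≈ 10.03, β ≈ 40.14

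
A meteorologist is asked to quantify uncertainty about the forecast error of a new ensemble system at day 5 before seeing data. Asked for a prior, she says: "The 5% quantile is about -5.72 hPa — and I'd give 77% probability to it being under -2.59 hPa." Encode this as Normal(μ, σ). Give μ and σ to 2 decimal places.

The p-quantile of Normal(μ,σ) is μ + z_p·σ, with z_{0.05} = -1.645 and z_{0.77} = 0.7388.
Eliminate σ: μ = (z₂·x₁ − z₁·x₂)/(z₂ − z₁) = (0.7388·-5.72 − (-1.645)·-2.59)/2.384 = -3.56.
Then σ = (x₂ − x₁)/(z₂ − z₁) = (-2.59 − -5.72)/2.384 = 1.31.

μ = -3.56, σ = 1.31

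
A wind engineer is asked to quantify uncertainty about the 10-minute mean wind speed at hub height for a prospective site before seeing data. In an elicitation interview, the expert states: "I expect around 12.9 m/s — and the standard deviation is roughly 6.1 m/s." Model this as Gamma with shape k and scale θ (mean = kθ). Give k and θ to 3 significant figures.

k ≈ 4.47, θ ≈ 2.88

For Gamma(k, scale θ): mean = kθ, variance = kθ², so CV = 1/√k.
CV = SD/mean = 6.1/12.9 = 0.4729, hence k = 1/CV² = 4.47.
Then θ = mean/k = 12.9/4.47 = 2.88.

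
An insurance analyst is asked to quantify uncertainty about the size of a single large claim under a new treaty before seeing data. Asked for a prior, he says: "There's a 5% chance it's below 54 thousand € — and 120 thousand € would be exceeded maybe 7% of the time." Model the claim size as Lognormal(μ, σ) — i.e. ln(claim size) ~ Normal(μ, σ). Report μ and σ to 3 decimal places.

μ ≈ 4.410, σ ≈ 0.256

If T ~ Lognormal(μ,σ) then ln T ~ Normal(μ,σ), so the p-quantile of ln T is μ + z_p·σ.
ln(54) = 3.989 and ln(120) = 4.787; z_{0.05} = -1.645, z_{0.93} = 1.476.
σ = (4.787 − 3.989)/(1.476 − (-1.645)) = 0.256.
μ = 3.989 − (-1.645)·0.256 = 4.410.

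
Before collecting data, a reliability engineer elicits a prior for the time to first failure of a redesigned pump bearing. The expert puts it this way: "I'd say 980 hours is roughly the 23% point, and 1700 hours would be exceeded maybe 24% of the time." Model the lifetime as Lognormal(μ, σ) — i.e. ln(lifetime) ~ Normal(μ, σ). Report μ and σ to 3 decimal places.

μ ≈ 7.169, σ ≈ 0.381

If T ~ Lognormal(μ,σ) then ln T ~ Normal(μ,σ), so the p-quantile of ln T is μ + z_p·σ.
ln(980) = 6.888 and ln(1700) = 7.438; z_{0.23} = -0.7388, z_{0.76} = 0.7063.
σ = (7.438 − 6.888)/(0.7063 − (-0.7388)) = 0.381.
μ = 6.888 − (-0.7388)·0.381 = 7.169.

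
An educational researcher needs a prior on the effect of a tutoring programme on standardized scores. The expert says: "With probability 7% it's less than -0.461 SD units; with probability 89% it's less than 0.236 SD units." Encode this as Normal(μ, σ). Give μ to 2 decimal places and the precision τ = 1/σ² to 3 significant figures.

μ = -0.08, τ = 15

The p-quantile of Normal(μ,σ) is μ + z_p·σ, with z_{0.07} = -1.476 and z_{0.89} = 1.227.
Eliminate σ: μ = (z₂·x₁ − z₁·x₂)/(z₂ − z₁) = (1.227·-0.461 − (-1.476)·0.236)/2.702 = -0.08.
Then σ = (x₂ − x₁)/(z₂ − z₁) = (0.236 − -0.461)/2.702 = 0.26.
Precision τ = 1/σ² = 1/0.2579² = 15.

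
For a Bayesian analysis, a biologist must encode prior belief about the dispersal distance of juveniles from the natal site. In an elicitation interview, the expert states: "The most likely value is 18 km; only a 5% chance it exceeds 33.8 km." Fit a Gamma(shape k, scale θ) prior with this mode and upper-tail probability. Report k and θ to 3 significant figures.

Gamma(k,θ) with k>1 has mode (k−1)θ, so θ = 18/(k−1).
Need P(X < 33.8) = 0.95 with θ tied to k this way. Start at k = 2, θ = 18: P(X<33.8) ≈ 0.560.
Too low — raise k to concentrate. Iterating converges to k ≈ 8.01.
Then θ = 18/(8.01−1) ≈ 2.57.

k ≈ 8.01, θ ≈ 2.57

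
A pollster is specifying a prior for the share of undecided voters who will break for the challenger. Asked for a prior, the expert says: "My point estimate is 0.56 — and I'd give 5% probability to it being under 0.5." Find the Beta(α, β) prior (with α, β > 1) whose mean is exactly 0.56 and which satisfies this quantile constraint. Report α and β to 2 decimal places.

α ≈ 104.49, β ≈ 82.10

With mean 0.56 fixed, write α = 0.56s, β = 0.44s where s = α+β.
Need P(θ < 0.5) = 0.05 under Beta(0.56s, 0.44s). Normal approximation: (q−m)/√(m(1−m)/s) ≈ z_{0.05} = -1.64, so s ≈ 0.56·0.44·(-1.64)²/(0.5−0.56)² = 185.2.
At s = 185.2: P(θ<0.5) ≈ 0.051. Adjusting to match 0.05 gives s ≈ 186.59.
So α = 0.56·186.59 ≈ 104.49, β = 0.44·186.59 ≈ 82.10.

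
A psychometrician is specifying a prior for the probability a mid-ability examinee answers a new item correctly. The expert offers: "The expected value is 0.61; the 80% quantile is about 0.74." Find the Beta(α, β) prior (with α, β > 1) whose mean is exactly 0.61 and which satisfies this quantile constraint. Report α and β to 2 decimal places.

With mean 0.61 fixed, write α = 0.61s, β = 0.39s where s = α+β.
Need P(θ < 0.74) = 0.8 under Beta(0.61s, 0.39s). Normal approximation: (q−m)/√(m(1−m)/s) ≈ z_{0.8} = 0.842, so s ≈ 0.61·0.39·(0.842)²/(0.74−0.61)² = 10.0.
At s = 10.0: P(θ<0.74) ≈ 0.796. Adjusting to match 0.8 gives s ≈ 10.30.
So α = 0.61·10.30 ≈ 6.28, β = 0.39·10.30 ≈ 4.02.

α ≈ 6.28, β ≈ 4.02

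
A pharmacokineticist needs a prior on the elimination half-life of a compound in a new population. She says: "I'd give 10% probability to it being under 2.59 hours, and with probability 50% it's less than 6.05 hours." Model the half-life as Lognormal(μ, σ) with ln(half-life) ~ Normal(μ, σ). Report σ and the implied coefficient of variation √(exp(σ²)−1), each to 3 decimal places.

σ ≈ 0.662, CV ≈ 0.742

If T ~ Lognormal(μ,σ) then ln T ~ Normal(μ,σ), so the p-quantile of ln T is μ + z_p·σ.
ln(2.59) = 0.9517 and ln(6.05) = 1.8; z_{0.1} = -1.282, z_{0.5} = 0.
σ = (1.8 − 0.9517)/(0 − (-1.282)) = 0.662.
μ = 0.9517 − (-1.282)·0.662 = 1.800.
CV = √(exp(σ²)−1) = √(exp(0.4383)−1) = 0.742.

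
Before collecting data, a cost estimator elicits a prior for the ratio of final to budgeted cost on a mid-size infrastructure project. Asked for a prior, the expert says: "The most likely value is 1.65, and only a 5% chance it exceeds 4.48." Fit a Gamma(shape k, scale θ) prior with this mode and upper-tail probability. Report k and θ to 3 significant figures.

Gamma(k,θ) with k>1 has mode (k−1)θ, so θ = 1.65/(k−1).
Need P(X < 4.48) = 0.95 with θ tied to k this way. Start at k = 2, θ = 1.65: P(X<4.48) ≈ 0.754.
Too low — raise k to concentrate. Iterating converges to k ≈ 3.69.
Then θ = 1.65/(3.69−1) ≈ 0.612.

k ≈ 3.69, θ ≈ 0.612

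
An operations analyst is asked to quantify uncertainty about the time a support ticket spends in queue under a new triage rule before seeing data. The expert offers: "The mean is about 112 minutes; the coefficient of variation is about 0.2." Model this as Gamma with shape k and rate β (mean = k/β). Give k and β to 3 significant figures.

k ≈ 25, β ≈ 0.223

For Gamma(k, rate β): mean = k/β, variance = k/β², so CV = 1/√k.
CV = 0.2, hence k = 1/CV² = 25.
Then β = k/mean = 25/112 = 0.223.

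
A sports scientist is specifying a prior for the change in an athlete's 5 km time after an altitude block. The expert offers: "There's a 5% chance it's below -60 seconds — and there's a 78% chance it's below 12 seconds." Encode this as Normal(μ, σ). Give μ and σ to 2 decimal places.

For Normal(μ,σ), the p-quantile is μ + z_p·σ. Here z_{0.05} = -1.645, z_{0.78} = 0.7722.
So -60 = μ − 1.645σ and 12 = μ + 0.7722σ.
Subtracting: σ = (12 − -60)/(0.7722 − (-1.645)) = 29.79.
Then μ = -60 − (-1.645)·29.79 = -11.00.

μ = -11.00, σ = 29.79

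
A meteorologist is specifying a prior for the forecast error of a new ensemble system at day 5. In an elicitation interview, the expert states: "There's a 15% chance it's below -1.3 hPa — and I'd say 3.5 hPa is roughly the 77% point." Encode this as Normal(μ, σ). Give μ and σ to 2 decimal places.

μ = 1.50, σ = 2.70

The p-quantile of Normal(μ,σ) is μ + z_p·σ, with z_{0.15} = -1.036 and z_{0.77} = 0.7388.
Eliminate σ: μ = (z₂·x₁ − z₁·x₂)/(z₂ − z₁) = (0.7388·-1.3 − (-1.036)·3.5)/1.775 = 1.50.
Then σ = (x₂ − x₁)/(z₂ − z₁) = (3.5 − -1.3)/1.775 = 2.70.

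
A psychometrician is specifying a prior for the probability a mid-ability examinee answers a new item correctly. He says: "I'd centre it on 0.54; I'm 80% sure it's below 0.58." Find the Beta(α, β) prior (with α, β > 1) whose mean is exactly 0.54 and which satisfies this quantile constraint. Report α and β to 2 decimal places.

α ≈ 59.66, β ≈ 50.82

With mean 0.54 fixed, write α = 0.54s, β = 0.46s where s = α+β.
Need P(θ < 0.58) = 0.8 under Beta(0.54s, 0.46s). Normal approximation: (q−m)/√(m(1−m)/s) ≈ z_{0.8} = 0.842, so s ≈ 0.54·0.46·(0.842)²/(0.58−0.54)² = 110.0.
At s = 110.0: P(θ<0.58) ≈ 0.799. Adjusting to match 0.8 gives s ≈ 110.49.
So α = 0.54·110.49 ≈ 59.66, β = 0.46·110.49 ≈ 50.82.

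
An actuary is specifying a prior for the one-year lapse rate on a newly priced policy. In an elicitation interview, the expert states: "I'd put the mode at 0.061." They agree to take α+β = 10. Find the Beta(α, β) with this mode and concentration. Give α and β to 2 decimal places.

For α,β > 1 the Beta mode is (α−1)/(α+β−2). With α+β = 10, the mode is (α−1)/8.
Set (α−1)/8 = 0.061 → α = 1 + 0.061·8 = 1.49.
β = 10 − α = 8.51.

α = 1.49, β = 8.51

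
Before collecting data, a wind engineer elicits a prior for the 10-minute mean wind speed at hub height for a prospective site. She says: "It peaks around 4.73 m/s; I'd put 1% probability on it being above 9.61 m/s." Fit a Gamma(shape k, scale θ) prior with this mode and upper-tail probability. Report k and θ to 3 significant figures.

k ≈ 10.7, θ ≈ 0.485

Gamma(k,θ) with k>1 has mode (k−1)θ, so θ = 4.73/(k−1).
Need P(X < 9.61) = 0.99 with θ tied to k this way. Start at k = 2, θ = 4.73: P(X<9.61) ≈ 0.603.
Too low — raise k to concentrate. Iterating converges to k ≈ 10.7.
Then θ = 4.73/(10.7−1) ≈ 0.485.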